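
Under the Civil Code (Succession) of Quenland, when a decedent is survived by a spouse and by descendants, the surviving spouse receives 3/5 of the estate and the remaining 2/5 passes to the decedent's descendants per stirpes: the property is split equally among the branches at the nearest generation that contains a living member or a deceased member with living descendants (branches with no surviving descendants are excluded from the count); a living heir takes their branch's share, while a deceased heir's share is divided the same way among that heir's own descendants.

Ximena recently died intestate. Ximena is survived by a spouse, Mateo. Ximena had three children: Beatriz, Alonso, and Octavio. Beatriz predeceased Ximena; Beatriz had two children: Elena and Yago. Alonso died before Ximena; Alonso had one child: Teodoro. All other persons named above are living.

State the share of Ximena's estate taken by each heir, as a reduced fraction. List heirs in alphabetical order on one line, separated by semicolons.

Mateo, as surviving spouse, takes 3/5.
The remaining 2/5 passes to Ximena's descendants per stirpes.
The 2/5 is divided into 3 equal shares of 2/15 among Beatriz, Alonso, Octavio.
Beatriz predeceased; the 2/15 allotted to Beatriz's branch passes to Beatriz's issue by representation.
The 2/15 is divided into 2 equal shares of 1/15 among Elena, Yago.
Elena is living and takes 1/15.
Yago is living and takes 1/15.
Alonso predeceased; the 2/15 allotted to Alonso's branch passes to Alonso's issue by representation.
Teodoro is the sole taker at this level and receives the full 2/15.
Octavio is living and takes 2/15.

Elena 1/15; Mateo 3/5; Octavio 2/15; Teodoro 2/15; Yago 1/15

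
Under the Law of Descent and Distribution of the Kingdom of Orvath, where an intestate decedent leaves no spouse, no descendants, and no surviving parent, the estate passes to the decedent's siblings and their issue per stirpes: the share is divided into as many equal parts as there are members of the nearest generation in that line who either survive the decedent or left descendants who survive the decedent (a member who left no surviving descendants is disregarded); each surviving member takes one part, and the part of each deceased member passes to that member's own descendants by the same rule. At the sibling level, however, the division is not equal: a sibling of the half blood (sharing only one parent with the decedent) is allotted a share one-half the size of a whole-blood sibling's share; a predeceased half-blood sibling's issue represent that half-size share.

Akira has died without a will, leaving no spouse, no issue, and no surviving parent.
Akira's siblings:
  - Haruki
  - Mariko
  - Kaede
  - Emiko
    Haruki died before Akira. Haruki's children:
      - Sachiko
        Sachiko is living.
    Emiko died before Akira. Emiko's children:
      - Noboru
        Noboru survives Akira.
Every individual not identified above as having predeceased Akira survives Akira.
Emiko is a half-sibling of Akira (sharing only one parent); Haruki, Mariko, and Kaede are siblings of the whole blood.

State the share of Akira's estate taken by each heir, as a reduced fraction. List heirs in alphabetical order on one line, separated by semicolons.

Kaede 2/7; Mariko 2/7; Noboru 1/7; Sachiko 2/7

No spouse, descendants, or parent survives, so the estate passes to Akira's siblings per stirpes.
Half-blood siblings count for one-half the weight of whole-blood siblings at the initial division.
Dividing 1 in proportion to weights (total weight 7/2): Haruki (weight 1) → 2/7; Mariko (weight 1) → 2/7; Kaede (weight 1) → 2/7; Emiko (weight 1/2) → 1/7.
Haruki predeceased; the 2/7 allotted to Haruki's branch passes to Haruki's issue by representation.
Sachiko is the sole taker at this level and receives the full 2/7.
Mariko is living and takes 2/7.
Kaede is living and takes 2/7.
Emiko predeceased; the 1/7 allotted to Emiko's branch passes to Emiko's issue by representation.
Noboru is the sole taker at this level and receives the full 1/7.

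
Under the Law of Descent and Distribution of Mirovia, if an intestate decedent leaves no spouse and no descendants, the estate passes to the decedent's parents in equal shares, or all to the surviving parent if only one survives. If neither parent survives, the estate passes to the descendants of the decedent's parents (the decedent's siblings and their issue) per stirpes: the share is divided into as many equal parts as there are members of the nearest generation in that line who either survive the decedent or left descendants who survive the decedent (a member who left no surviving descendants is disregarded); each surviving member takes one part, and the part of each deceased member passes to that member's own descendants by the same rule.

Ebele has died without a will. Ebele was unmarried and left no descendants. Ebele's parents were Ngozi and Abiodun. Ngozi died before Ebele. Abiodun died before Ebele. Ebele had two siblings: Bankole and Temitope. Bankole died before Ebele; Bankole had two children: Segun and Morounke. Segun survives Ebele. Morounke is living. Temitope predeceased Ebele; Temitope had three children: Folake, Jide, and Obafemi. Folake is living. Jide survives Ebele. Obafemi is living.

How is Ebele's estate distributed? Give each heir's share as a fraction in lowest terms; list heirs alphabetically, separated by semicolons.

Folake 1/6; Jide 1/6; Morounke 1/4; Obafemi 1/6; Segun 1/4

Neither parent survives and there are no descendants, so the estate passes to Ebele's siblings and their issue per stirpes.
The estate is divided into 2 equal shares of 1/2 among Bankole, Temitope.
Bankole predeceased; the 1/2 allotted to Bankole's branch passes to Bankole's issue by representation.
The 1/2 is divided into 2 equal shares of 1/4 among Segun, Morounke.
Segun is living and takes 1/4.
Morounke is living and takes 1/4.
Temitope predeceased; the 1/2 allotted to Temitope's branch passes to Temitope's issue by representation.
The 1/2 is divided into 3 equal shares of 1/6 among Folake, Jide, Obafemi.
Folake is living and takes 1/6.
Jide is living and takes 1/6.
Obafemi is living and takes 1/6.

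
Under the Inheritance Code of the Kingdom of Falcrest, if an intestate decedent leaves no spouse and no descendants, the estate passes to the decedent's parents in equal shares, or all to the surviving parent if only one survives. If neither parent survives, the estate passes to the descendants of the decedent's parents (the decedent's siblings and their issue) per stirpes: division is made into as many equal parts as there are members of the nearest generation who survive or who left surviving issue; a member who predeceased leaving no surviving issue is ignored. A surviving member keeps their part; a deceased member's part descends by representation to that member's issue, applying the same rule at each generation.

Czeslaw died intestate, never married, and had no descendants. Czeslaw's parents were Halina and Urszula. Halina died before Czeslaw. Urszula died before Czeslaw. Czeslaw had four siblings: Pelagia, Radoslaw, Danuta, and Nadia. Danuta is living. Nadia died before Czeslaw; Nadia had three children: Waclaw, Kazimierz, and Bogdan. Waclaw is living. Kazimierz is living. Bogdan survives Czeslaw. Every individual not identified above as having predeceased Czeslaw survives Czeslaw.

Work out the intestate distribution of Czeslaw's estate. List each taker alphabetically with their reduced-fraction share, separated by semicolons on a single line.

Neither parent survives and there are no descendants, so the estate passes to Czeslaw's siblings and their issue per stirpes.
The estate is divided into 4 equal shares of 1/4 among Pelagia, Radoslaw, Danuta, Nadia.
Pelagia is living and takes 1/4.
Radoslaw is living and takes 1/4.
Danuta is living and takes 1/4.
Nadia predeceased; the 1/4 allotted to Nadia's branch passes to Nadia's issue by representation.
The 1/4 is divided into 3 equal shares of 1/12 among Waclaw, Kazimierz, Bogdan.
Waclaw is living and takes 1/12.
Kazimierz is living and takes 1/12.
Bogdan is living and takes 1/12.

Bogdan 1/12; Danuta 1/4; Kazimierz 1/12; Pelagia 1/4; Radoslaw 1/4; Waclaw 1/12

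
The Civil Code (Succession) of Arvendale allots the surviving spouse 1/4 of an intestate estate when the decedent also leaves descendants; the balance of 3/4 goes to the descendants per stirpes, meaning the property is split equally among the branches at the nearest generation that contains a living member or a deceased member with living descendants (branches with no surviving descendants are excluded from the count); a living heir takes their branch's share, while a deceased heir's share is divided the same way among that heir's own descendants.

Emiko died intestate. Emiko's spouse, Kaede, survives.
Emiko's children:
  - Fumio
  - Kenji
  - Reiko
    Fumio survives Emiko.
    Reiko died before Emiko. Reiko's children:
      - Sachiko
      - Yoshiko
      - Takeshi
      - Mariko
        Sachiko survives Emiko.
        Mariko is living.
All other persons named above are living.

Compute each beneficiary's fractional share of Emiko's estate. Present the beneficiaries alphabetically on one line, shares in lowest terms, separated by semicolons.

Kaede, as surviving spouse, takes 1/4.
The remaining 3/4 passes to Emiko's descendants per stirpes.
The 3/4 is divided into 3 equal shares of 1/4 among Fumio, Kenji, Reiko.
Fumio is living and takes 1/4.
Kenji is living and takes 1/4.
Reiko predeceased; the 1/4 allotted to Reiko's branch passes to Reiko's issue by representation.
The 1/4 is divided into 4 equal shares of 1/16 among Sachiko, Yoshiko, Takeshi, Mariko.
Sachiko is living and takes 1/16.
Yoshiko is living and takes 1/16.
Takeshi is living and takes 1/16.
Mariko is living and takes 1/16.

Fumio 1/4; Kaede 1/4; Kenji 1/4; Mariko 1/16; Sachiko 1/16; Takeshi 1/16; Yoshiko 1/16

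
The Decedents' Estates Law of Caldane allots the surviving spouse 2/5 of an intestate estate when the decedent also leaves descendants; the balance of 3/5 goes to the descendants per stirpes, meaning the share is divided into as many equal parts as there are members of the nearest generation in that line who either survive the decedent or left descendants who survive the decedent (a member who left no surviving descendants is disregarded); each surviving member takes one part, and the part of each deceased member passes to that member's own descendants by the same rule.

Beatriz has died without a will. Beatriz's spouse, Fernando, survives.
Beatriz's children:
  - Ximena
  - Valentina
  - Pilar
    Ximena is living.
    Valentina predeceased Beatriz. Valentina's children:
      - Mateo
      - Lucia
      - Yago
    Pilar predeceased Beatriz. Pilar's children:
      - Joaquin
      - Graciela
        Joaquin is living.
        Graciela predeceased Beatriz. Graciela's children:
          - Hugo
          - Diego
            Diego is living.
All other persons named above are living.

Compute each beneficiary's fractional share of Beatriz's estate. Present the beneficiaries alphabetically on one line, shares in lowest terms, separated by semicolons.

Diego 1/20; Fernando 2/5; Hugo 1/20; Joaquin 1/10; Lucia 1/15; Mateo 1/15; Ximena 1/5; Yago 1/15

Fernando, as surviving spouse, takes 2/5.
The remaining 3/5 passes to Beatriz's descendants per stirpes.
The 3/5 is divided into 3 equal shares of 1/5 among Ximena, Valentina, Pilar.
Ximena is living and takes 1/5.
Valentina predeceased; the 1/5 allotted to Valentina's branch passes to Valentina's issue by representation.
The 1/5 is divided into 3 equal shares of 1/15 among Mateo, Lucia, Yago.
Mateo is living and takes 1/15.
Lucia is living and takes 1/15.
Yago is living and takes 1/15.
Pilar predeceased; the 1/5 allotted to Pilar's branch passes to Pilar's issue by representation.
The 1/5 is divided into 2 equal shares of 1/10 among Joaquin, Graciela.
Joaquin is living and takes 1/10.
Graciela predeceased; the 1/10 allotted to Graciela's branch passes to Graciela's issue by representation.
The 1/10 is divided into 2 equal shares of 1/20 among Hugo, Diego.
Hugo is living and takes 1/20.
Diego is living and takes 1/20.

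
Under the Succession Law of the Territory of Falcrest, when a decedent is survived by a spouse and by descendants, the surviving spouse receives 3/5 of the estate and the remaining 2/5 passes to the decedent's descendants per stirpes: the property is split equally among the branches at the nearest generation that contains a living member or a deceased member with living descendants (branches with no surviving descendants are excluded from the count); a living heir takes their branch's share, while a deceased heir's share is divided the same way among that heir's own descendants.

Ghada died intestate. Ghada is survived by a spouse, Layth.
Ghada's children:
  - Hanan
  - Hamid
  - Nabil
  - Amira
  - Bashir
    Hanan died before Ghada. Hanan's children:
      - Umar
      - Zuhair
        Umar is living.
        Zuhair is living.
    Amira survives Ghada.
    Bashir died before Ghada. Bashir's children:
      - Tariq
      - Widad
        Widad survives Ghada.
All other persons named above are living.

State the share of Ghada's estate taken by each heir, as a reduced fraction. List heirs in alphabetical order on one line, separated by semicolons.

Amira 2/25; Hamid 2/25; Layth 3/5; Nabil 2/25; Tariq 1/25; Umar 1/25; Widad 1/25; Zuhair 1/25

Layth, as surviving spouse, takes 3/5.
The remaining 2/5 passes to Ghada's descendants per stirpes.
The 2/5 is divided into 5 equal shares of 2/25 among Hanan, Hamid, Nabil, Amira, Bashir.
Hanan predeceased; the 2/25 allotted to Hanan's branch passes to Hanan's issue by representation.
The 2/25 is divided into 2 equal shares of 1/25 among Umar, Zuhair.
Umar is living and takes 1/25.
Zuhair is living and takes 1/25.
Hamid is living and takes 2/25.
Nabil is living and takes 2/25.
Amira is living and takes 2/25.
Bashir predeceased; the 2/25 allotted to Bashir's branch passes to Bashir's issue by representation.
The 2/25 is divided into 2 equal shares of 1/25 among Tariq, Widad.
Tariq is living and takes 1/25.
Widad is living and takes 1/25.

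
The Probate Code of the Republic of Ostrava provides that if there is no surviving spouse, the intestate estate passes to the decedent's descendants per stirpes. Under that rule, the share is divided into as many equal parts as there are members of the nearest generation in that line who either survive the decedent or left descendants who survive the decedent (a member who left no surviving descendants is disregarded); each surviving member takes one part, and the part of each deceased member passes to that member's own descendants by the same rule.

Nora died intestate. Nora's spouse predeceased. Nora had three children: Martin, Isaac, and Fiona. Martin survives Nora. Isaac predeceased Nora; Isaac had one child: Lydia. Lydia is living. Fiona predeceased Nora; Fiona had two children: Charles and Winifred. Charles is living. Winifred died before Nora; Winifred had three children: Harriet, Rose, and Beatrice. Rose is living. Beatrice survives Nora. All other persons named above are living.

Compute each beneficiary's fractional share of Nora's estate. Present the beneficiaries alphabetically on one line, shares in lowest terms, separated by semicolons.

Beatrice 1/18; Charles 1/6; Harriet 1/18; Lydia 1/3; Martin 1/3; Rose 1/18

There is no surviving spouse, so the entire estate passes to Nora's descendants per stirpes.
The estate is divided into 3 equal shares of 1/3 among Martin, Isaac, Fiona.
Martin is living and takes 1/3.
Isaac predeceased; the 1/3 allotted to Isaac's branch passes to Isaac's issue by representation.
Lydia is the sole taker at this level and receives the full 1/3.
Fiona predeceased; the 1/3 allotted to Fiona's branch passes to Fiona's issue by representation.
The 1/3 is divided into 2 equal shares of 1/6 among Charles, Winifred.
Charles is living and takes 1/6.
Winifred predeceased; the 1/6 allotted to Winifred's branch passes to Winifred's issue by representation.
The 1/6 is divided into 3 equal shares of 1/18 among Harriet, Rose, Beatrice.
Harriet is living and takes 1/18.
Rose is living and takes 1/18.
Beatrice is living and takes 1/18.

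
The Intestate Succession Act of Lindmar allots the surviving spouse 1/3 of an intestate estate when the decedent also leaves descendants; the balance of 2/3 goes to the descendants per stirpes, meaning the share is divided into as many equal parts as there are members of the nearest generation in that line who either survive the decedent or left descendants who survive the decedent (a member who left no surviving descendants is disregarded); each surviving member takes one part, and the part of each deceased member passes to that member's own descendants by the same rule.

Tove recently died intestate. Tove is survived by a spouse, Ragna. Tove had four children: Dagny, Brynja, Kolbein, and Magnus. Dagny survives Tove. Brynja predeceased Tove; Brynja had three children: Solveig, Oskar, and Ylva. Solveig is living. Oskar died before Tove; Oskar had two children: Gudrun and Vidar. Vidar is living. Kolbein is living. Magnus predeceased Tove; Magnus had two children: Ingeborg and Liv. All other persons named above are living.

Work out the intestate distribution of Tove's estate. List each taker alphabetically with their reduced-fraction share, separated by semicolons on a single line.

Ragna, as surviving spouse, takes 1/3.
The remaining 2/3 passes to Tove's descendants per stirpes.
The 2/3 is divided into 4 equal shares of 1/6 among Dagny, Brynja, Kolbein, Magnus.
Dagny is living and takes 1/6.
Brynja predeceased; the 1/6 allotted to Brynja's branch passes to Brynja's issue by representation.
The 1/6 is divided into 3 equal shares of 1/18 among Solveig, Oskar, Ylva.
Solveig is living and takes 1/18.
Oskar predeceased; the 1/18 allotted to Oskar's branch passes to Oskar's issue by representation.
The 1/18 is divided into 2 equal shares of 1/36 among Gudrun, Vidar.
Gudrun is living and takes 1/36.
Vidar is living and takes 1/36.
Ylva is living and takes 1/18.
Kolbein is living and takes 1/6.
Magnus predeceased; the 1/6 allotted to Magnus's branch passes to Magnus's issue by representation.
The 1/6 is divided into 2 equal shares of 1/12 among Ingeborg, Liv.
Ingeborg is living and takes 1/12.
Liv is living and takes 1/12.

Dagny 1/6; Gudrun 1/36; Ingeborg 1/12; Kolbein 1/6; Liv 1/12; Ragna 1/3; Solveig 1/18; Vidar 1/36; Ylva 1/18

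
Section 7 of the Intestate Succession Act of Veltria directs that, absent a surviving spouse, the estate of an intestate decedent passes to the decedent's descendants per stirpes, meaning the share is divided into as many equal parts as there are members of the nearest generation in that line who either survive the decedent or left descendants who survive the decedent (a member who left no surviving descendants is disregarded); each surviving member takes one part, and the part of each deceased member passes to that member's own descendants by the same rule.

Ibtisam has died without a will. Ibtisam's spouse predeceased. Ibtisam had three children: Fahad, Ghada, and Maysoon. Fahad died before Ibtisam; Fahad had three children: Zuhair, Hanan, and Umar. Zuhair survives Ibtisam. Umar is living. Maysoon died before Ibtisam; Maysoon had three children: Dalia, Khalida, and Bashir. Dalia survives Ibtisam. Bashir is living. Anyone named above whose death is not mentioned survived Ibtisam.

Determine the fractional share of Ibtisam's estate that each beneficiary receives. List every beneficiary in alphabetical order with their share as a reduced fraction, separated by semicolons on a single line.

Bashir 1/9; Dalia 1/9; Ghada 1/3; Hanan 1/9; Khalida 1/9; Umar 1/9; Zuhair 1/9

There is no surviving spouse, so the entire estate passes to Ibtisam's descendants per stirpes.
The estate is divided into 3 equal shares of 1/3 among Fahad, Ghada, Maysoon.
Fahad predeceased; the 1/3 allotted to Fahad's branch passes to Fahad's issue by representation.
The 1/3 is divided into 3 equal shares of 1/9 among Zuhair, Hanan, Umar.
Zuhair is living and takes 1/9.
Hanan is living and takes 1/9.
Umar is living and takes 1/9.
Ghada is living and takes 1/3.
Maysoon predeceased; the 1/3 allotted to Maysoon's branch passes to Maysoon's issue by representation.
The 1/3 is divided into 3 equal shares of 1/9 among Dalia, Khalida, Bashir.
Dalia is living and takes 1/9.
Khalida is living and takes 1/9.
Bashir is living and takes 1/9.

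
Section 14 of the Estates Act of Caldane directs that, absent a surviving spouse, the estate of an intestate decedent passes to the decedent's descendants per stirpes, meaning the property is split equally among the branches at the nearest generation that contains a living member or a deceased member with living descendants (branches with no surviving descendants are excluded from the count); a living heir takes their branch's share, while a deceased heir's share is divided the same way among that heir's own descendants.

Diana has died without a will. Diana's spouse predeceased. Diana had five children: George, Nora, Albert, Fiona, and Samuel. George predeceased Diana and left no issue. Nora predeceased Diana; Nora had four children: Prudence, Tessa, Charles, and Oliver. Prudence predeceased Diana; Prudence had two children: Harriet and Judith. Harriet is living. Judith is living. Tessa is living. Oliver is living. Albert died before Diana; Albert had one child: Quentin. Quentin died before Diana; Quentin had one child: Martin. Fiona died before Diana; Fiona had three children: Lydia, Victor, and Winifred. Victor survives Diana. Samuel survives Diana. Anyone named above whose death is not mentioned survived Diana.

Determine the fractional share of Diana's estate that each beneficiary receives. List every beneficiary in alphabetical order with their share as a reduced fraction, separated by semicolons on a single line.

Charles 1/16; Harriet 1/32; Judith 1/32; Lydia 1/12; Martin 1/4; Oliver 1/16; Samuel 1/4; Tessa 1/16; Victor 1/12; Winifred 1/12

There is no surviving spouse, so the entire estate passes to Diana's descendants per stirpes.
George left no surviving issue, so that branch lapses and is disregarded.
The estate is divided into 4 equal shares of 1/4 among Nora, Albert, Fiona, Samuel.
Nora predeceased; the 1/4 allotted to Nora's branch passes to Nora's issue by representation.
The 1/4 is divided into 4 equal shares of 1/16 among Prudence, Tessa, Charles, Oliver.
Prudence predeceased; the 1/16 allotted to Prudence's branch passes to Prudence's issue by representation.
The 1/16 is divided into 2 equal shares of 1/32 among Harriet, Judith.
Harriet is living and takes 1/32.
Judith is living and takes 1/32.
Tessa is living and takes 1/16.
Charles is living and takes 1/16.
Oliver is living and takes 1/16.
Albert predeceased; the 1/4 allotted to Albert's branch passes to Albert's issue by representation.
Quentin's line is the sole branch at this level, so the full 1/4 passes to Quentin's issue by representation.
Martin is the sole taker at this level and receives the full 1/4.
Fiona predeceased; the 1/4 allotted to Fiona's branch passes to Fiona's issue by representation.
The 1/4 is divided into 3 equal shares of 1/12 among Lydia, Victor, Winifred.
Lydia is living and takes 1/12.
Victor is living and takes 1/12.
Winifred is living and takes 1/12.
Samuel is living and takes 1/4.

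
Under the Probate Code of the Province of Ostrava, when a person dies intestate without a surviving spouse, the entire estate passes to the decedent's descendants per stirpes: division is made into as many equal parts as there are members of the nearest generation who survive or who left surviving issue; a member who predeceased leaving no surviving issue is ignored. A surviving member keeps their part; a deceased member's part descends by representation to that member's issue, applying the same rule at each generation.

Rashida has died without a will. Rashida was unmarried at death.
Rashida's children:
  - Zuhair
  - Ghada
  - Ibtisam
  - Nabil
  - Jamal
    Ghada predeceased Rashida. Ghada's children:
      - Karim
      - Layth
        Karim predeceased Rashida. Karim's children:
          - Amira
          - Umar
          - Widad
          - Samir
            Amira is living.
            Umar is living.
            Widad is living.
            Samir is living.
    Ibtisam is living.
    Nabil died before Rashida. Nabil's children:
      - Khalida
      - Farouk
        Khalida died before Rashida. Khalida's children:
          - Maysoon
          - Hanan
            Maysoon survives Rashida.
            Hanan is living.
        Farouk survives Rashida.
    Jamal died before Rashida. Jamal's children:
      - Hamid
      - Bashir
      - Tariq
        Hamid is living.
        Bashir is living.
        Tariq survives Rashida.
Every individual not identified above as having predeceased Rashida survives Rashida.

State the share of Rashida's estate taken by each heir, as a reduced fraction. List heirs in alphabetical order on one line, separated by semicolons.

Amira 1/40; Bashir 1/15; Farouk 1/10; Hamid 1/15; Hanan 1/20; Ibtisam 1/5; Layth 1/10; Maysoon 1/20; Samir 1/40; Tariq 1/15; Umar 1/40; Widad 1/40; Zuhair 1/5

There is no surviving spouse, so the entire estate passes to Rashida's descendants per stirpes.
The estate is divided into 5 equal shares of 1/5 among Zuhair, Ghada, Ibtisam, Nabil, Jamal.
Zuhair is living and takes 1/5.
Ghada predeceased; the 1/5 allotted to Ghada's branch passes to Ghada's issue by representation.
The 1/5 is divided into 2 equal shares of 1/10 among Karim, Layth.
Karim predeceased; the 1/10 allotted to Karim's branch passes to Karim's issue by representation.
The 1/10 is divided into 4 equal shares of 1/40 among Amira, Umar, Widad, Samir.
Amira is living and takes 1/40.
Umar is living and takes 1/40.
Widad is living and takes 1/40.
Samir is living and takes 1/40.
Layth is living and takes 1/10.
Ibtisam is living and takes 1/5.
Nabil predeceased; the 1/5 allotted to Nabil's branch passes to Nabil's issue by representation.
The 1/5 is divided into 2 equal shares of 1/10 among Khalida, Farouk.
Khalida predeceased; the 1/10 allotted to Khalida's branch passes to Khalida's issue by representation.
The 1/10 is divided into 2 equal shares of 1/20 among Maysoon, Hanan.
Maysoon is living and takes 1/20.
Hanan is living and takes 1/20.
Farouk is living and takes 1/10.
Jamal predeceased; the 1/5 allotted to Jamal's branch passes to Jamal's issue by representation.
The 1/5 is divided into 3 equal shares of 1/15 among Hamid, Bashir, Tariq.
Hamid is living and takes 1/15.
Bashir is living and takes 1/15.
Tariq is living and takes 1/15.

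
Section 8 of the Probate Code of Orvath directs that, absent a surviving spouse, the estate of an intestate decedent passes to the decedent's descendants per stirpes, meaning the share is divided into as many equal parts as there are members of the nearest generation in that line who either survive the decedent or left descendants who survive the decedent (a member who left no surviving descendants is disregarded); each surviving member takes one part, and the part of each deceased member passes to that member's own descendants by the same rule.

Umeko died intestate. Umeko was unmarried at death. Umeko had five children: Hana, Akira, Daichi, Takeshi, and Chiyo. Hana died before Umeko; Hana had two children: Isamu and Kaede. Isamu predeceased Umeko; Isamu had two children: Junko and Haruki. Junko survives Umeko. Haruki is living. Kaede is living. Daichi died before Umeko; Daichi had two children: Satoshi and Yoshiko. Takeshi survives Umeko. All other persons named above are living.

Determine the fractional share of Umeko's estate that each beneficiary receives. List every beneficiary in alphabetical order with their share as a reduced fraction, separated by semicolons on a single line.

There is no surviving spouse, so the entire estate passes to Umeko's descendants per stirpes.
The estate is divided into 5 equal shares of 1/5 among Hana, Akira, Daichi, Takeshi, Chiyo.
Hana predeceased; the 1/5 allotted to Hana's branch passes to Hana's issue by representation.
The 1/5 is divided into 2 equal shares of 1/10 among Isamu, Kaede.
Isamu predeceased; the 1/10 allotted to Isamu's branch passes to Isamu's issue by representation.
The 1/10 is divided into 2 equal shares of 1/20 among Junko, Haruki.
Junko is living and takes 1/20.
Haruki is living and takes 1/20.
Kaede is living and takes 1/10.
Akira is living and takes 1/5.
Daichi predeceased; the 1/5 allotted to Daichi's branch passes to Daichi's issue by representation.
The 1/5 is divided into 2 equal shares of 1/10 among Satoshi, Yoshiko.
Satoshi is living and takes 1/10.
Yoshiko is living and takes 1/10.
Takeshi is living and takes 1/5.
Chiyo is living and takes 1/5.

Akira 1/5; Chiyo 1/5; Haruki 1/20; Junko 1/20; Kaede 1/10; Satoshi 1/10; Takeshi 1/5; Yoshiko 1/10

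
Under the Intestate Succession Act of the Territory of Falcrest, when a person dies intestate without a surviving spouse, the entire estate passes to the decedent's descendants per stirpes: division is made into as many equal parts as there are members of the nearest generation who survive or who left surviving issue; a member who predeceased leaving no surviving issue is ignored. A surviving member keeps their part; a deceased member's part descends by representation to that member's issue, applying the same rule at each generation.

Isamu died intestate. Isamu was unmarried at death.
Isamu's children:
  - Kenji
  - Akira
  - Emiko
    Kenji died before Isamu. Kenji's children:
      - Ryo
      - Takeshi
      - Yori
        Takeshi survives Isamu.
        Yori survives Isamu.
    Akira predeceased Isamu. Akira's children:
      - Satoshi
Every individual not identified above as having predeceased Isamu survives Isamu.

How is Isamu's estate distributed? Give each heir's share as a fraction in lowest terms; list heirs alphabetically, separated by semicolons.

Emiko 1/3; Ryo 1/9; Satoshi 1/3; Takeshi 1/9; Yori 1/9

There is no surviving spouse, so the entire estate passes to Isamu's descendants per stirpes.
The estate is divided into 3 equal shares of 1/3 among Kenji, Akira, Emiko.
Kenji predeceased; the 1/3 allotted to Kenji's branch passes to Kenji's issue by representation.
The 1/3 is divided into 3 equal shares of 1/9 among Ryo, Takeshi, Yori.
Ryo is living and takes 1/9.
Takeshi is living and takes 1/9.
Yori is living and takes 1/9.
Akira predeceased; the 1/3 allotted to Akira's branch passes to Akira's issue by representation.
Satoshi is the sole taker at this level and receives the full 1/3.
Emiko is living and takes 1/3.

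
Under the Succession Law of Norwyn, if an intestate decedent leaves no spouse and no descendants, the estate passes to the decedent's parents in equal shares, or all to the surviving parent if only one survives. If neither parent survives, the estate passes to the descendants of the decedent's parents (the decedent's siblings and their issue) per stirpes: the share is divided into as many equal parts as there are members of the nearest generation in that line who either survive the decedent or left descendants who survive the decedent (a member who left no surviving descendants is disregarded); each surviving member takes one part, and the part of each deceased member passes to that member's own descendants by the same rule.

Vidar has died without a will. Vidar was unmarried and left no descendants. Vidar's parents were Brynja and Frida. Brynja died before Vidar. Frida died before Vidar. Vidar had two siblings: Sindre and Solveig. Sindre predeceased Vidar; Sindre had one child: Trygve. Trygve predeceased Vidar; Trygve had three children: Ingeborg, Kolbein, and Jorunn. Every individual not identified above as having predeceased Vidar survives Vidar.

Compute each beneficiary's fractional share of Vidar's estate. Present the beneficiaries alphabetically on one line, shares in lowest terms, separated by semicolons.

Neither parent survives and there are no descendants, so the estate passes to Vidar's siblings and their issue per stirpes.
The estate is divided into 2 equal shares of 1/2 among Sindre, Solveig.
Sindre predeceased; the 1/2 allotted to Sindre's branch passes to Sindre's issue by representation.
Trygve's line is the sole branch at this level, so the full 1/2 passes to Trygve's issue by representation.
The 1/2 is divided into 3 equal shares of 1/6 among Ingeborg, Kolbein, Jorunn.
Ingeborg is living and takes 1/6.
Kolbein is living and takes 1/6.
Jorunn is living and takes 1/6.
Solveig is living and takes 1/2.

Ingeborg 1/6; Jorunn 1/6; Kolbein 1/6; Solveig 1/2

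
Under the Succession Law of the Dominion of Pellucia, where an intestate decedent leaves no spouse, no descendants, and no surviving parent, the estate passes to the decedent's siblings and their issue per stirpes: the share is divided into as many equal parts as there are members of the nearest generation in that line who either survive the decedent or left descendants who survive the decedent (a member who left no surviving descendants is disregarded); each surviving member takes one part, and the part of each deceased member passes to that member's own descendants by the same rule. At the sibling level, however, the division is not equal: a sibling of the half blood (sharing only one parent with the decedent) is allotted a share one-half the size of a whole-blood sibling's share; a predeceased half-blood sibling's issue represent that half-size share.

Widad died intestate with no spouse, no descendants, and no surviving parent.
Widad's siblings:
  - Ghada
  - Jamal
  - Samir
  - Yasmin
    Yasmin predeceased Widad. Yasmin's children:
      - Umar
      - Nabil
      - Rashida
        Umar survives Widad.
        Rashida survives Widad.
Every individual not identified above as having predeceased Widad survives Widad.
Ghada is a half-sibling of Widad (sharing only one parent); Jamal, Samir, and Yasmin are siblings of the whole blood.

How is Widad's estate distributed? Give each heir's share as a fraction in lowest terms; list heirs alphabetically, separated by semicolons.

No spouse, descendants, or parent survives, so the estate passes to Widad's siblings per stirpes.
Half-blood siblings count for one-half the weight of whole-blood siblings at the initial division.
Dividing 1 in proportion to weights (total weight 7/2): Ghada (weight 1/2) → 1/7; Jamal (weight 1) → 2/7; Samir (weight 1) → 2/7; Yasmin (weight 1) → 2/7.
Ghada is living and takes 1/7.
Jamal is living and takes 2/7.
Samir is living and takes 2/7.
Yasmin predeceased; the 2/7 allotted to Yasmin's branch passes to Yasmin's issue by representation.
The 2/7 is divided into 3 equal shares of 2/21 among Umar, Nabil, Rashida.
Umar is living and takes 2/21.
Nabil is living and takes 2/21.
Rashida is living and takes 2/21.

Ghada 1/7; Jamal 2/7; Nabil 2/21; Rashida 2/21; Samir 2/7; Umar 2/21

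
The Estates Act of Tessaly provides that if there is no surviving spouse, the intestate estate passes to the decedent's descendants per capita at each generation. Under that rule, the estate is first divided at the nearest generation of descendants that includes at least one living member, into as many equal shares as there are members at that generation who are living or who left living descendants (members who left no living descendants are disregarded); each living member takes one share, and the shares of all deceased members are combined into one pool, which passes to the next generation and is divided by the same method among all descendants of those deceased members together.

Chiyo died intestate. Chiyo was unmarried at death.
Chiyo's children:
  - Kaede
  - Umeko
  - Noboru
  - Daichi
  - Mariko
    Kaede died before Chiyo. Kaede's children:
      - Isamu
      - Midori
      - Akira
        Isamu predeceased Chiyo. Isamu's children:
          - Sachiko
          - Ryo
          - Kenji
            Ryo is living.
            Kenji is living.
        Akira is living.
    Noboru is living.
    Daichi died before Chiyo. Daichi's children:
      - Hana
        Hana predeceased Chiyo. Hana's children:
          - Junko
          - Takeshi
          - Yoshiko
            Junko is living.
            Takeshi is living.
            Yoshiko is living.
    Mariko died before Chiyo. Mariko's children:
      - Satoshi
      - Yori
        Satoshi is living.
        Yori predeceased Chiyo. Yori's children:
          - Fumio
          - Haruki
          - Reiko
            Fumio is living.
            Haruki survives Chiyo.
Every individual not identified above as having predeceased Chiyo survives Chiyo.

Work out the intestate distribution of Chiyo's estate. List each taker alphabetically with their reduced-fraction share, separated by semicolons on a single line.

Akira 1/10; Fumio 1/30; Haruki 1/30; Junko 1/30; Kenji 1/30; Midori 1/10; Noboru 1/5; Reiko 1/30; Ryo 1/30; Sachiko 1/30; Satoshi 1/10; Takeshi 1/30; Umeko 1/5; Yoshiko 1/30

There is no surviving spouse, so the entire estate passes to Chiyo's descendants per capita at each generation.
At generation 1 (Kaede, Umeko, Noboru, Daichi, Mariko) there are 5 shares of (1)/5 = 1/5 each.
Living: Umeko and Noboru — each takes 1/5.
Deceased: Kaede, Daichi, and Mariko. Their combined 3/5 is pooled and carried to generation 2.
At generation 2 (Isamu, Midori, Akira, Hana, Satoshi, Yori) there are 6 shares of (3/5)/6 = 1/10 each.
Living: Midori, Akira, and Satoshi — each takes 1/10.
Deceased: Isamu, Hana, and Yori. Their combined 3/10 is pooled and carried to generation 3.
At generation 3 (Sachiko, Ryo, Kenji, Junko, Takeshi, Yoshiko, Fumio, Haruki, Reiko) there are 9 shares of (3/10)/9 = 1/30 each.
Living: Sachiko, Ryo, Kenji, Junko, Takeshi, Yoshiko, Fumio, Haruki, and Reiko — each takes 1/30.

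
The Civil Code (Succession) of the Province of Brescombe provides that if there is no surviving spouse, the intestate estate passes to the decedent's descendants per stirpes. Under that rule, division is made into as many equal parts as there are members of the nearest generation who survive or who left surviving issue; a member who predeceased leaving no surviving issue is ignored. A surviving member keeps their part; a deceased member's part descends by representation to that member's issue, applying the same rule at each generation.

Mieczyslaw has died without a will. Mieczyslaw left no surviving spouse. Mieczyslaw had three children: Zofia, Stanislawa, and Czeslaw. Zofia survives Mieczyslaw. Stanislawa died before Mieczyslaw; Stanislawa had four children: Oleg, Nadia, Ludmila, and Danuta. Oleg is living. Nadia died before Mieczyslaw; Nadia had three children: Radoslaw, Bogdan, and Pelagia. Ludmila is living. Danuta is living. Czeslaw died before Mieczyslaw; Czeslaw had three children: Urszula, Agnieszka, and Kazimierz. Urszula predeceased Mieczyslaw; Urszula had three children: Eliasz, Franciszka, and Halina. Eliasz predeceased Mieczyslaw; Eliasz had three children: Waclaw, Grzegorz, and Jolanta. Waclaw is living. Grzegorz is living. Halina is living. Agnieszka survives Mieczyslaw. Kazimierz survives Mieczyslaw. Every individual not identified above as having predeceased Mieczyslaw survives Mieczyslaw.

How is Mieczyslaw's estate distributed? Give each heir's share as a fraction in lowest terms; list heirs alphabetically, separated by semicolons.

Agnieszka 1/9; Bogdan 1/36; Danuta 1/12; Franciszka 1/27; Grzegorz 1/81; Halina 1/27; Jolanta 1/81; Kazimierz 1/9; Ludmila 1/12; Oleg 1/12; Pelagia 1/36; Radoslaw 1/36; Waclaw 1/81; Zofia 1/3

There is no surviving spouse, so the entire estate passes to Mieczyslaw's descendants per stirpes.
The estate is divided into 3 equal shares of 1/3 among Zofia, Stanislawa, Czeslaw.
Zofia is living and takes 1/3.
Stanislawa predeceased; the 1/3 allotted to Stanislawa's branch passes to Stanislawa's issue by representation.
The 1/3 is divided into 4 equal shares of 1/12 among Oleg, Nadia, Ludmila, Danuta.
Oleg is living and takes 1/12.
Nadia predeceased; the 1/12 allotted to Nadia's branch passes to Nadia's issue by representation.
The 1/12 is divided into 3 equal shares of 1/36 among Radoslaw, Bogdan, Pelagia.
Radoslaw is living and takes 1/36.
Bogdan is living and takes 1/36.
Pelagia is living and takes 1/36.
Ludmila is living and takes 1/12.
Danuta is living and takes 1/12.
Czeslaw predeceased; the 1/3 allotted to Czeslaw's branch passes to Czeslaw's issue by representation.
The 1/3 is divided into 3 equal shares of 1/9 among Urszula, Agnieszka, Kazimierz.
Urszula predeceased; the 1/9 allotted to Urszula's branch passes to Urszula's issue by representation.
The 1/9 is divided into 3 equal shares of 1/27 among Eliasz, Franciszka, Halina.
Eliasz predeceased; the 1/27 allotted to Eliasz's branch passes to Eliasz's issue by representation.
The 1/27 is divided into 3 equal shares of 1/81 among Waclaw, Grzegorz, Jolanta.
Waclaw is living and takes 1/81.
Grzegorz is living and takes 1/81.
Jolanta is living and takes 1/81.
Franciszka is living and takes 1/27.
Halina is living and takes 1/27.
Agnieszka is living and takes 1/9.
Kazimierz is living and takes 1/9.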